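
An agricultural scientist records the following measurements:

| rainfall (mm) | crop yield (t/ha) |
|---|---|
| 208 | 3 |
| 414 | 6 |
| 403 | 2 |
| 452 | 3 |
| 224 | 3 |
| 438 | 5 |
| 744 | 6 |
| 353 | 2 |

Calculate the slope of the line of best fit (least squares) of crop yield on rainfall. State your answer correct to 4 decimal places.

n = 8, Σx = 3236, Σy = 30, Σxy = 13302, Σx² = 1501538
Sxx = Σx² − (Σx)²/n = 1501538 − 1308962 = 192576
Sxy = Σxy − (Σx)(Σy)/n = 13302 − 12135 = 1167
b = Sxy/Sxx = 1167/192576 = 0.006060

0.0061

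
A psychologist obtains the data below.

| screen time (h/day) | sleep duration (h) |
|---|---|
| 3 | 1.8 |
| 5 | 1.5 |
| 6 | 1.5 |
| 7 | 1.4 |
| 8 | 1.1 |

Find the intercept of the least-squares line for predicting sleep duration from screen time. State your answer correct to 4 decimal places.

2.1811

n = 5, Σx = 29, Σy = 7.3, Σxy = 40.5, Σx² = 183
Sxx = Σx² − (Σx)²/n = 183 − 168.2 = 14.8
Sxy = Σxy − (Σx)(Σy)/n = 40.5 − 42.34 = -1.84
b = Sxy/Sxx = -1.84/14.8 = -0.124324
a = ȳ − b·x̄ = 1.46 − (-0.124324)·5.8 = 2.181081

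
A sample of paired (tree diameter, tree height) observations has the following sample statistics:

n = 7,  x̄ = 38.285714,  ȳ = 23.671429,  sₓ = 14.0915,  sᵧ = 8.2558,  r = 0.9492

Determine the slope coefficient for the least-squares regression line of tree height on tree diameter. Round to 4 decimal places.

0.5561

b = r · sᵧ/sₓ = 0.9492 · 8.2558/14.0915 = 0.556109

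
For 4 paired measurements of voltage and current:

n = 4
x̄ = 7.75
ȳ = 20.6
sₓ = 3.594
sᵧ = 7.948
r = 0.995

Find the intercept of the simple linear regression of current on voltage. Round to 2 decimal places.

3.55

b = r · sᵧ/sₓ = 0.995 · 7.948/3.594 = 2.200406
a = ȳ − b·x̄ = 20.6 − 2.200406·7.75 = 3.546852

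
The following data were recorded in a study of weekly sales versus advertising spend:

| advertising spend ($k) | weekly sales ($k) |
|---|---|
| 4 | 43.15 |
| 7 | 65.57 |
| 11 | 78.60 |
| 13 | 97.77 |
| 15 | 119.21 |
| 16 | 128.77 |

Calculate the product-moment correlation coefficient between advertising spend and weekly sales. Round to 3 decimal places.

0.982

n = 6, Σx = 66, Σy = 533.07, Σxy = 6615.67, Σx² = 836, Σy² = 52691.0173
Sxx = Σx² − (Σx)²/n = 836 − 726 = 110
Sxy = Σxy − (Σx)(Σy)/n = 6615.67 − 5863.77 = 751.9
Syy = Σy² − (Σy)²/n = 52691.0173 − 47360.60415 = 5330.41315
r = Sxy/√(Sxx·Syy) = 751.9/√(586345.4465) = 751.9/765.731968 = 0.981936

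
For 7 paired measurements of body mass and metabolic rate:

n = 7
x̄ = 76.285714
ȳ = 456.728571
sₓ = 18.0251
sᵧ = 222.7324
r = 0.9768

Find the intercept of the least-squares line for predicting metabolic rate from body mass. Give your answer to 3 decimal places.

b = r · sᵧ/sₓ = 0.9768 · 222.7324/18.0251 = 12.070114
a = ȳ − b·x̄ = 456.728571 − 12.070114·76.285714 = -464.048679

-464.049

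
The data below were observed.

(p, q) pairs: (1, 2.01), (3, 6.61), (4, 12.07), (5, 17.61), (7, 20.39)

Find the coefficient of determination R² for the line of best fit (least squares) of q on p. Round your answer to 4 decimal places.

0.9494

n = 5, Σx = 20, Σy = 58.69, Σxy = 300.9, Σx² = 100, Σy² = 919.2813
Sxx = Σx² − (Σx)²/n = 100 − 80 = 20
Sxy = Σxy − (Σx)(Σy)/n = 300.9 − 234.76 = 66.14
Syy = Σy² − (Σy)²/n = 919.2813 − 688.90322 = 230.37808
R² = Sxy²/(Sxx·Syy) = (66.14)²/(20·230.37808) = 0.949417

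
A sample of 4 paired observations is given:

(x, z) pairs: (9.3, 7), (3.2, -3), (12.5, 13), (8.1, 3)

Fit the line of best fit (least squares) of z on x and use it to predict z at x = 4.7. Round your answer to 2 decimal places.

-1.14

n = 4, Σx = 33.1, Σy = 20, Σxy = 242.3, Σx² = 318.59
Sxx = Σx² − (Σx)²/n = 318.59 − 273.9025 = 44.6875
Sxy = Σxy − (Σx)(Σy)/n = 242.3 − 165.5 = 76.8
b = Sxy/Sxx = 76.8/44.6875 = 1.718601
a = ȳ − b·x̄ = 5 − 1.718601·8.275 = -9.221427
ŷ(4.7) = a + b·4.7 = -9.221427 + 1.718601·4.7 = -1.144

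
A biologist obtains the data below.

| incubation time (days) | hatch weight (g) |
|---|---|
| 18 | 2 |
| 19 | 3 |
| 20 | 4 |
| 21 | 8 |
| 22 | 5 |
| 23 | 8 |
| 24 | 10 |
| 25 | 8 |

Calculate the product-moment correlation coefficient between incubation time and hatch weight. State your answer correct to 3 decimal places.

0.871

n = 8, Σx = 172, Σy = 48, Σxy = 1075, Σx² = 3740, Σy² = 346
Sxx = Σx² − (Σx)²/n = 3740 − 3698 = 42
Sxy = Σxy − (Σx)(Σy)/n = 1075 − 1032 = 43
Syy = Σy² − (Σy)²/n = 346 − 288 = 58
r = Sxy/√(Sxx·Syy) = 43/√(2436) = 43/49.355851 = 0.871224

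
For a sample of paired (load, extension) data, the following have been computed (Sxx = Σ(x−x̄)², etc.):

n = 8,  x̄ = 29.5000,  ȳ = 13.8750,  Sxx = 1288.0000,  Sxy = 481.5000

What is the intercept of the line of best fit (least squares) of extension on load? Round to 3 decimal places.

b = Sxy/Sxx = 481.5/1288 = 0.373835
a = ȳ − b·x̄ = 13.875 − 0.373835·29.5 = 2.846856

2.847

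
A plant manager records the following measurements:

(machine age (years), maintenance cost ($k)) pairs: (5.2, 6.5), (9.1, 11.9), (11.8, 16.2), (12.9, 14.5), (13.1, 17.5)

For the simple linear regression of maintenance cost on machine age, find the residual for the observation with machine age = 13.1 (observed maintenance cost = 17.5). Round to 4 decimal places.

0.8122

n = 5, Σx = 52.1, Σy = 66.6, Σxy = 749.55, Σx² = 587.11
Sxx = Σx² − (Σx)²/n = 587.11 − 542.882 = 44.228
Sxy = Σxy − (Σx)(Σy)/n = 749.55 − 693.972 = 55.578
b = Sxy/Sxx = 55.578/44.228 = 1.256625
a = ȳ − b·x̄ = 13.32 − 1.256625·10.42 = 0.225970
ŷ(13.1) = 0.225970 + 1.256625·13.1 = 16.687754
residual = y − ŷ = 17.5 − 16.687754 = 0.812246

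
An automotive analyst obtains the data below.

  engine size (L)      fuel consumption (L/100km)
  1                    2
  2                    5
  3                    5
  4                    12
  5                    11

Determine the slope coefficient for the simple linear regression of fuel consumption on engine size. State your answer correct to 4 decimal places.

n = 5, Σx = 15, Σy = 35, Σxy = 130, Σx² = 55
Sxx = Σx² − (Σx)²/n = 55 − 45 = 10
Sxy = Σxy − (Σx)(Σy)/n = 130 − 105 = 25
b = Sxy/Sxx = 25/10 = 2.5

2.5000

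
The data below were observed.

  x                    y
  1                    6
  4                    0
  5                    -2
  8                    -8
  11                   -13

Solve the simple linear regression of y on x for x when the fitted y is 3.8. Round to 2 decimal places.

2.03

n = 5, Σx = 29, Σy = -17, Σxy = -211, Σx² = 227
Sxx = Σx² − (Σx)²/n = 227 − 168.2 = 58.8
Sxy = Σxy − (Σx)(Σy)/n = -211 − (-98.6) = -112.4
b = Sxy/Sxx = -112.4/58.8 = -1.911565
a = ȳ − b·x̄ = -3.4 − (-1.911565)·5.8 = 7.687075
Set a + b·x = 3.8: x = (3.8 − 7.687075) / (-1.911565) = 2.033452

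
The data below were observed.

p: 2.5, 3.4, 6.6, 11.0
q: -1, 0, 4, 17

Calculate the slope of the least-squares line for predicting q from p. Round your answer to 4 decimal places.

n = 4, Σx = 23.5, Σy = 20, Σxy = 210.9, Σx² = 182.37
Sxx = Σx² − (Σx)²/n = 182.37 − 138.0625 = 44.3075
Sxy = Σxy − (Σx)(Σy)/n = 210.9 − 117.5 = 93.4
b = Sxy/Sxx = 93.4/44.3075 = 2.107995

2.1080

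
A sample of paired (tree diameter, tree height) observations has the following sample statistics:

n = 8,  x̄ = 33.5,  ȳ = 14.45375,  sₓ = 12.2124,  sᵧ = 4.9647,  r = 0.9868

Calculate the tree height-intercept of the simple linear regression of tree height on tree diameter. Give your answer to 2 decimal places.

b = r · sᵧ/sₓ = 0.9868 · 4.9647/12.2124 = 0.401163
a = ȳ − b·x̄ = 14.45375 − 0.401163·33.5 = 1.014781

1.01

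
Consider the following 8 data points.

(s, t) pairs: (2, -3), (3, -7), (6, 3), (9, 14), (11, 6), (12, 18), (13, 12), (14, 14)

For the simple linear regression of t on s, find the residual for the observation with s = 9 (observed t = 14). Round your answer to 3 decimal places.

n = 8, Σx = 70, Σy = 57, Σxy = 751, Σx² = 760
Sxx = Σx² − (Σx)²/n = 760 − 612.5 = 147.5
Sxy = Σxy − (Σx)(Σy)/n = 751 − 498.75 = 252.25
b = Sxy/Sxx = 252.25/147.5 = 1.710169
a = ȳ − b·x̄ = 7.125 − 1.710169·8.75 = -7.838983
ŷ(9) = -7.838983 + 1.710169·9 = 7.552542
residual = y − ŷ = 14 − 7.552542 = 6.447458

6.447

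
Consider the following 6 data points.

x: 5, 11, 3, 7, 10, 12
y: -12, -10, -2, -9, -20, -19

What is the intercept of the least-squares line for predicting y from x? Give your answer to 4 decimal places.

n = 6, Σx = 48, Σy = -72, Σxy = -667, Σx² = 448
Sxx = Σx² − (Σx)²/n = 448 − 384 = 64
Sxy = Σxy − (Σx)(Σy)/n = -667 − (-576) = -91
b = Sxy/Sxx = -91/64 = -1.421875
a = ȳ − b·x̄ = -12 − (-1.421875)·8 = -0.625

-0.6250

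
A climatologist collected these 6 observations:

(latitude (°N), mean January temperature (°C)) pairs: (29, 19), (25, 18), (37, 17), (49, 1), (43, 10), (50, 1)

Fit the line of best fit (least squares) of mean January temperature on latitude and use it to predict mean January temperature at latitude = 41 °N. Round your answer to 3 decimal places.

n = 6, Σx = 233, Σy = 66, Σxy = 2159, Σx² = 9585
Sxx = Σx² − (Σx)²/n = 9585 − 9048.166667 = 536.833333
Sxy = Σxy − (Σx)(Σy)/n = 2159 − 2563 = -404
b = Sxy/Sxx = -404/536.833333 = -0.752561
a = ȳ − b·x̄ = 11 − (-0.752561)·38.833333 = 40.224464
ŷ(41) = a + b·41 = 40.224464 + (-0.752561)·41 = 9.369450

9.369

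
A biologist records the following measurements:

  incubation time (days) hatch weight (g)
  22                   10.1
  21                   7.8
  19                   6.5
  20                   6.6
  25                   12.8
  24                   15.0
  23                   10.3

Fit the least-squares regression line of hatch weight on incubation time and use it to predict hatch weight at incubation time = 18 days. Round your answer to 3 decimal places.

n = 7, Σx = 154, Σy = 69.1, Σxy = 1558.4, Σx² = 3416
Sxx = Σx² − (Σx)²/n = 3416 − 3388 = 28
Sxy = Σxy − (Σx)(Σy)/n = 1558.4 − 1520.2 = 38.2
b = Sxy/Sxx = 38.2/28 = 1.364286
a = ȳ − b·x̄ = 9.871429 − 1.364286·22 = -20.142857
ŷ(18) = a + b·18 = -20.142857 + 1.364286·18 = 4.414286

4.414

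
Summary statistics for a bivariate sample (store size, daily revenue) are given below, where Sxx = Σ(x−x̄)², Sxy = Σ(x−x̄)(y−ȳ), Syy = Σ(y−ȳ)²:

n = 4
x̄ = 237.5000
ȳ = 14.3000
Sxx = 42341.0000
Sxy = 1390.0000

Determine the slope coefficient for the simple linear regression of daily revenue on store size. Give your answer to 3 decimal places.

0.033

b = Sxy/Sxx = 1390/42341 = 0.032829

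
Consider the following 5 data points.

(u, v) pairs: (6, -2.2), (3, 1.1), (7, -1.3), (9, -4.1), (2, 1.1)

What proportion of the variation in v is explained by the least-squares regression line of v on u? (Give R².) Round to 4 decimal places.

0.9102

n = 5, Σx = 27, Σy = -5.4, Σxy = -53.7, Σx² = 179, Σy² = 25.76
Sxx = Σx² − (Σx)²/n = 179 − 145.8 = 33.2
Sxy = Σxy − (Σx)(Σy)/n = -53.7 − (-29.16) = -24.54
Syy = Σy² − (Σy)²/n = 25.76 − 5.832 = 19.928
R² = Sxy²/(Sxx·Syy) = (-24.54)²/(33.2·19.928) = 0.910222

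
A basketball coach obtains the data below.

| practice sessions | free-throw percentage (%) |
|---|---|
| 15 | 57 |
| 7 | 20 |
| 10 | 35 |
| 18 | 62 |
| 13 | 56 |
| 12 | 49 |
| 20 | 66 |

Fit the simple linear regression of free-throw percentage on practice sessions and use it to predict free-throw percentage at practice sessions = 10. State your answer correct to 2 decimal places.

37.11

n = 7, Σx = 95, Σy = 345, Σxy = 5097, Σx² = 1411
Sxx = Σx² − (Σx)²/n = 1411 − 1289.285714 = 121.714286
Sxy = Σxy − (Σx)(Σy)/n = 5097 − 4682.142857 = 414.857143
b = Sxy/Sxx = 414.857143/121.714286 = 3.408451
a = ȳ − b·x̄ = 49.285714 − 3.408451·13.571429 = 3.028169
ŷ(10) = a + b·10 = 3.028169 + 3.408451·10 = 37.112676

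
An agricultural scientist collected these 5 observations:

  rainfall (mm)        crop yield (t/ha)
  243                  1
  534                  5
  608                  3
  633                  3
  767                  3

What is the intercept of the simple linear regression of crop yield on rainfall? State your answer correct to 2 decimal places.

n = 5, Σx = 2785, Σy = 15, Σxy = 8937, Σx² = 1702847
Sxx = Σx² − (Σx)²/n = 1702847 − 1551245 = 151602
Sxy = Σxy − (Σx)(Σy)/n = 8937 − 8355 = 582
b = Sxy/Sxx = 582/151602 = 0.003839
a = ȳ − b·x̄ = 3 − 0.003839·557 = 0.861677

0.86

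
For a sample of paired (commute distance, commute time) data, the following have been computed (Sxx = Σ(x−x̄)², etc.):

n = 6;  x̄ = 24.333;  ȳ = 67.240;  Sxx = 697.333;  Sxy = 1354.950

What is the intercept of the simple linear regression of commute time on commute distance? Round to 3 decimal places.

b = Sxy/Sxx = 1354.95/697.333 = 1.943046
a = ȳ − b·x̄ = 67.24 − 1.943046·24.333 = 19.959865

19.960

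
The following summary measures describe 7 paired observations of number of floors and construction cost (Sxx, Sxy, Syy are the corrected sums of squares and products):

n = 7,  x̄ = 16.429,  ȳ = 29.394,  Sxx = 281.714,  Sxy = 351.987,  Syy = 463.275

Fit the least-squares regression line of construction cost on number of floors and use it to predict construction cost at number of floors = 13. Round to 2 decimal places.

25.11

b = Sxy/Sxx = 351.987/281.714 = 1.249448
a = ȳ − b·x̄ = 29.394 − 1.249448·16.429 = 8.866818
ŷ(13) = a + b·13 = 8.866818 + 1.249448·13 = 25.109643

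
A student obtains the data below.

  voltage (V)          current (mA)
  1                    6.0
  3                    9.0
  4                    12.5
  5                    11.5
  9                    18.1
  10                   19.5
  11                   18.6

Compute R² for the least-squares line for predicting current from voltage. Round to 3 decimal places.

0.955

n = 7, Σx = 43, Σy = 95.2, Σxy = 703, Σx² = 353, Σy² = 1459.32
Sxx = Σx² − (Σx)²/n = 353 − 264.142857 = 88.857143
Sxy = Σxy − (Σx)(Σy)/n = 703 − 584.8 = 118.2
Syy = Σy² − (Σy)²/n = 1459.32 − 1294.72 = 164.6
R² = Sxy²/(Sxx·Syy) = (118.2)²/(88.857143·164.6) = 0.955241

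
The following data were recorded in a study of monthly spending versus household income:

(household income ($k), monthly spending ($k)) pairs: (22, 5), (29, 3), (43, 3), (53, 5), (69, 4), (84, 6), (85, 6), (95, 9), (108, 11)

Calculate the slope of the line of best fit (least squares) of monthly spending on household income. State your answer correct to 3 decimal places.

0.072

n = 9, Σx = 588, Σy = 52, Σxy = 3924, Σx² = 45714
Sxx = Σx² − (Σx)²/n = 45714 − 38416 = 7298
Sxy = Σxy − (Σx)(Σy)/n = 3924 − 3397.333333 = 526.666667
b = Sxy/Sxx = 526.666667/7298 = 0.072166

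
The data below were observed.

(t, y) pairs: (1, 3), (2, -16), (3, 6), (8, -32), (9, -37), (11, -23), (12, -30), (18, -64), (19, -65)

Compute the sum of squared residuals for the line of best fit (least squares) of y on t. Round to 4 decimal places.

710.9224

n = 9, Σx = 83, Σy = -258, Σxy = -3600, Σx² = 1109, Σy² = 12444
Sxx = Σx² − (Σx)²/n = 1109 − 765.444444 = 343.555556
Sxy = Σxy − (Σx)(Σy)/n = -3600 − (-2379.333333) = -1220.666667
Syy = Σy² − (Σy)²/n = 12444 − 7396 = 5048
b = Sxy/Sxx = -1220.666667/343.555556 = -3.553040
SSE = Syy − b·Sxy = 5048 − (-3.553040)·(-1220.666667) = 710.922380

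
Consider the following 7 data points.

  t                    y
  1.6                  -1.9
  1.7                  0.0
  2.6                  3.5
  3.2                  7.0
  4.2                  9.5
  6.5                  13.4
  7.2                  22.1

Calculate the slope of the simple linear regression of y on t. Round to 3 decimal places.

3.590

n = 7, Σx = 27, Σy = 53.6, Σxy = 314.58, Σx² = 134.18
Sxx = Σx² − (Σx)²/n = 134.18 − 104.142857 = 30.037143
Sxy = Σxy − (Σx)(Σy)/n = 314.58 − 206.742857 = 107.837143
b = Sxy/Sxx = 107.837143/30.037143 = 3.590127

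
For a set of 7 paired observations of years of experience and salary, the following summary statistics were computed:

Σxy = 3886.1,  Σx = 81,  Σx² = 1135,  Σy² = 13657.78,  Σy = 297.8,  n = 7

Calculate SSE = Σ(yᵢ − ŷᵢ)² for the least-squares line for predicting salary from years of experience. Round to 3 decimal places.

Sxx = Σx² − (Σx)²/n = 1135 − 937.285714 = 197.714286
Sxy = Σxy − (Σx)(Σy)/n = 3886.1 − 3445.971429 = 440.128571
Syy = Σy² − (Σy)²/n = 13657.78 − 12669.262857 = 988.517143
b = Sxy/Sxx = 440.128571/197.714286 = 2.226084
SSE = Syy − b·Sxy = 988.517143 − 2.226084·440.128571 = 8.754053

8.754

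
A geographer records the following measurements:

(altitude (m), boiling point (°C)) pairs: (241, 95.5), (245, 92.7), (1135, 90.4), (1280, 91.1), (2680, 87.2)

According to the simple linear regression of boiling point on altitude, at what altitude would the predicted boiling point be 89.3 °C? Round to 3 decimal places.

1848.366

n = 5, Σx = 5581, Σy = 456.9, Σxy = 498635, Σx² = 10227131
Sxx = Σx² − (Σx)²/n = 10227131 − 6229512.2 = 3997618.8
Sxy = Σxy − (Σx)(Σy)/n = 498635 − 509991.78 = -11356.78
b = Sxy/Sxx = -11356.78/3997618.8 = -0.002841
a = ȳ − b·x̄ = 91.38 − (-0.002841)·1116.2 = 94.550997
Set a + b·x = 89.3: x = (89.3 − 94.550997) / (-0.002841) = 1848.365905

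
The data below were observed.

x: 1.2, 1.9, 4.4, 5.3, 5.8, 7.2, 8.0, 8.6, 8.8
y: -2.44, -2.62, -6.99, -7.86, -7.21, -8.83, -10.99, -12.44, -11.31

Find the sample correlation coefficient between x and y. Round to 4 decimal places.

-0.9817

n = 9, Σx = 51.2, Σy = -70.69, Σxy = -480.146, Σx² = 353.38, Σy² = 656.8605
Sxx = Σx² − (Σx)²/n = 353.38 − 291.271111 = 62.108889
Sxy = Σxy − (Σx)(Σy)/n = -480.146 − (-402.147556) = -77.998444
Syy = Σy² − (Σy)²/n = 656.8605 − 555.230678 = 101.629822
r = Sxy/√(Sxx·Syy) = -77.998444/√(6312.115336) = -77.998444/79.448822 = -0.981745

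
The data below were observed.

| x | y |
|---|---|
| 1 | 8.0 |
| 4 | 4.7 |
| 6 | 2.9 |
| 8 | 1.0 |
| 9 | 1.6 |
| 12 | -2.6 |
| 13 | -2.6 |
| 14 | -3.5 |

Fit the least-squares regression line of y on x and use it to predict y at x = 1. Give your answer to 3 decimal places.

n = 8, Σx = 67, Σy = 9.5, Σxy = -47.4, Σx² = 707
Sxx = Σx² − (Σx)²/n = 707 − 561.125 = 145.875
Sxy = Σxy − (Σx)(Σy)/n = -47.4 − 79.5625 = -126.9625
b = Sxy/Sxx = -126.9625/145.875 = -0.870351
a = ȳ − b·x̄ = 1.1875 − (-0.870351)·8.375 = 8.476692
ŷ(1) = a + b·1 = 8.476692 + (-0.870351)·1 = 7.606341

7.606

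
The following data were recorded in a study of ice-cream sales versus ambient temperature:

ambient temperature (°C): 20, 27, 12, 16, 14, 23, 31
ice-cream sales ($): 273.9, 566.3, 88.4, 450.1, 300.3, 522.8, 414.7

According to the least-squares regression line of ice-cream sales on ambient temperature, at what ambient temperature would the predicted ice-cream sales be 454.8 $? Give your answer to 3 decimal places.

25.531

n = 7, Σx = 143, Σy = 2616.5, Σxy = 58114.8, Σx² = 3215
Sxx = Σx² − (Σx)²/n = 3215 − 2921.285714 = 293.714286
Sxy = Σxy − (Σx)(Σy)/n = 58114.8 − 53451.357143 = 4663.442857
b = Sxy/Sxx = 4663.442857/293.714286 = 15.877481
a = ȳ − b·x̄ = 373.785714 − 15.877481·20.428571 = 49.431469
Set a + b·x = 454.8: x = (454.8 − 49.431469) / 15.877481 = 25.531036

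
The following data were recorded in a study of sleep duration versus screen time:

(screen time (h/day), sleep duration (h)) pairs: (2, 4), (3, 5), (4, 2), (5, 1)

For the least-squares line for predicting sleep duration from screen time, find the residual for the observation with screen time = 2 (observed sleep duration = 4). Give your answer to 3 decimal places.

-0.800

n = 4, Σx = 14, Σy = 12, Σxy = 36, Σx² = 54
Sxx = Σx² − (Σx)²/n = 54 − 49 = 5
Sxy = Σxy − (Σx)(Σy)/n = 36 − 42 = -6
b = Sxy/Sxx = -6/5 = -1.2
a = ȳ − b·x̄ = 3 − (-1.2)·3.5 = 7.2
ŷ(2) = 7.2 + (-1.2)·2 = 4.8
residual = y − ŷ = 4 − 4.8 = -0.8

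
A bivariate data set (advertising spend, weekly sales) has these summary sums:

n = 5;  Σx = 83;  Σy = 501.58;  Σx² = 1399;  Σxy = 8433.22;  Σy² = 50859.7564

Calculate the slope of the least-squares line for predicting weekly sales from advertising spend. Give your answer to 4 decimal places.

Sxx = Σx² − (Σx)²/n = 1399 − 1377.8 = 21.2
Sxy = Σxy − (Σx)(Σy)/n = 8433.22 − 8326.228 = 106.992
b = Sxy/Sxx = 106.992/21.2 = 5.046792

5.0468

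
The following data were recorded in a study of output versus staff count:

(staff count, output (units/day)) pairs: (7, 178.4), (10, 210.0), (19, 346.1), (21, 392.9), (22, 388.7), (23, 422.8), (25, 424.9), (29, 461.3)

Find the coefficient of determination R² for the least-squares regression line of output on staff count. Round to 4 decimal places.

0.9800

n = 8, Σx = 156, Σy = 2825.1, Σxy = 60451.6, Σx² = 3430, Σy² = 1073267.41
Sxx = Σx² − (Σx)²/n = 3430 − 3042 = 388
Sxy = Σxy − (Σx)(Σy)/n = 60451.6 − 55089.45 = 5362.15
Syy = Σy² − (Σy)²/n = 1073267.41 − 997648.75125 = 75618.65875
R² = Sxy²/(Sxx·Syy) = (5362.15)²/(388·75618.65875) = 0.979980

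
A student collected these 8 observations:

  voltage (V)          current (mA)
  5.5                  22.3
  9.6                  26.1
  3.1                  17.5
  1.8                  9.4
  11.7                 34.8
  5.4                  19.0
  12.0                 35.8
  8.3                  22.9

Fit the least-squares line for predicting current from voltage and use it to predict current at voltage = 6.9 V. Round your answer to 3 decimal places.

22.867

n = 8, Σx = 57.4, Σy = 187.8, Σxy = 1573.81, Σx² = 514.2
Sxx = Σx² − (Σx)²/n = 514.2 − 411.845 = 102.355
Sxy = Σxy − (Σx)(Σy)/n = 1573.81 − 1347.465 = 226.345
b = Sxy/Sxx = 226.345/102.355 = 2.211372
a = ȳ − b·x̄ = 23.475 − 2.211372·7.175 = 7.608405
ŷ(6.9) = a + b·6.9 = 7.608405 + 2.211372·6.9 = 22.866873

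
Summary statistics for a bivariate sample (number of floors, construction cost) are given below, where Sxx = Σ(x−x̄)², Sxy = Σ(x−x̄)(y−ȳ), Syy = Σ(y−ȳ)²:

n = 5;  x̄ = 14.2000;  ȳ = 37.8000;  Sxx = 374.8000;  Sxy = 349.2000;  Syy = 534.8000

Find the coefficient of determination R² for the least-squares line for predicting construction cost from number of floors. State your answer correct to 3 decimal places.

R² = Sxy²/(Sxx·Syy) = (349.2)²/(374.8·534.8) = 0.608356

0.608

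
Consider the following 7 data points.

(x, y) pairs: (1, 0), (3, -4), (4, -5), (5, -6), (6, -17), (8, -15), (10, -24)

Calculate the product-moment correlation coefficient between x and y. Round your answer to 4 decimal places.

n = 7, Σx = 37, Σy = -71, Σxy = -524, Σx² = 251, Σy² = 1167
Sxx = Σx² − (Σx)²/n = 251 − 195.571429 = 55.428571
Sxy = Σxy − (Σx)(Σy)/n = -524 − (-375.285714) = -148.714286
Syy = Σy² − (Σy)²/n = 1167 − 720.142857 = 446.857143
r = Sxy/√(Sxx·Syy) = -148.714286/√(24768.653061) = -148.714286/157.380599 = -0.944934

-0.9449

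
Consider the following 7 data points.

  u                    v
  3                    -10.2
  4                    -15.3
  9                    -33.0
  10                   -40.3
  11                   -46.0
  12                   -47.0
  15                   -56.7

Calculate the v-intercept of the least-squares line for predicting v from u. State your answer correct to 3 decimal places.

0.813

n = 7, Σx = 64, Σy = -248.5, Σxy = -2712.3, Σx² = 696
Sxx = Σx² − (Σx)²/n = 696 − 585.142857 = 110.857143
Sxy = Σxy − (Σx)(Σy)/n = -2712.3 − (-2272) = -440.3
b = Sxy/Sxx = -440.3/110.857143 = -3.971778
a = ȳ − b·x̄ = -35.5 − (-3.971778)·9.142857 = 0.813402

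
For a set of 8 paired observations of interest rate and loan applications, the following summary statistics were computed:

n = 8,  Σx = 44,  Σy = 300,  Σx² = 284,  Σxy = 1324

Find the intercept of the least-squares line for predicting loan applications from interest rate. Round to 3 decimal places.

Sxx = Σx² − (Σx)²/n = 284 − 242 = 42
Sxy = Σxy − (Σx)(Σy)/n = 1324 − 1650 = -326
b = Sxy/Sxx = -326/42 = -7.761905
a = ȳ − b·x̄ = 37.5 − (-7.761905)·5.5 = 80.190476

80.190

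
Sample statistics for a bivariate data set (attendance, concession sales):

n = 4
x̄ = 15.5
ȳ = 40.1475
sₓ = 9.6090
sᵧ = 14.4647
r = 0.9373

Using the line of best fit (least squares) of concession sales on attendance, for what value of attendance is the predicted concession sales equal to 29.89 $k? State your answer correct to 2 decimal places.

8.23

b = r · sᵧ/sₓ = 0.9373 · 14.4647/9.609 = 1.410944
a = ȳ − b·x̄ = 40.1475 − 1.410944·15.5 = 18.277864
Set a + b·x = 29.89: x = (29.89 − 18.277864) / 1.410944 = 8.230046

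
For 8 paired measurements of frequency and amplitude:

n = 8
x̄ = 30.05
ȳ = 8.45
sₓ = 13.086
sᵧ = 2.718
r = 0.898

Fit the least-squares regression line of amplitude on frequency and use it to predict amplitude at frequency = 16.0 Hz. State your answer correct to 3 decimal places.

5.829

b = r · sᵧ/sₓ = 0.898 · 2.718/13.086 = 0.186517
a = ȳ − b·x̄ = 8.45 − 0.186517·30.05 = 2.845158
ŷ(16.0) = a + b·16.0 = 2.845158 + 0.186517·16 = 5.829433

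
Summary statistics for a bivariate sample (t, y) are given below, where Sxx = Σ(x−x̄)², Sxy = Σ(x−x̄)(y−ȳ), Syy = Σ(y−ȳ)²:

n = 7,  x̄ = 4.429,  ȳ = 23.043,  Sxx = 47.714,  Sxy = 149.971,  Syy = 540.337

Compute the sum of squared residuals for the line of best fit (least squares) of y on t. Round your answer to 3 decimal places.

b = Sxy/Sxx = 149.971/47.714 = 3.143124
SSE = Syy − b·Sxy = 540.337 − 3.143124·149.971 = 68.959609

68.960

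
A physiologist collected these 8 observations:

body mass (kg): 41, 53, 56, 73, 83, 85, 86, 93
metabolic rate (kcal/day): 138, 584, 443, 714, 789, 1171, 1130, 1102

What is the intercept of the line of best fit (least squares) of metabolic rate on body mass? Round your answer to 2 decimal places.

-541.92

n = 8, Σx = 570, Σy = 6071, Σxy = 478228, Σx² = 43114
Sxx = Σx² − (Σx)²/n = 43114 − 40612.5 = 2501.5
Sxy = Σxy − (Σx)(Σy)/n = 478228 − 432558.75 = 45669.25
b = Sxy/Sxx = 45669.25/2501.5 = 18.256746
a = ȳ − b·x̄ = 758.875 − 18.256746·71.25 = -541.918149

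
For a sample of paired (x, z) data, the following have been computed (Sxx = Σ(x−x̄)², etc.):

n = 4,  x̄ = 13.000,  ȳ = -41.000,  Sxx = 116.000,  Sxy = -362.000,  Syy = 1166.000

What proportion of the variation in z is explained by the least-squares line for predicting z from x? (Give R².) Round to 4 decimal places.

R² = Sxy²/(Sxx·Syy) = (-362)²/(116·1166) = 0.968859

0.9689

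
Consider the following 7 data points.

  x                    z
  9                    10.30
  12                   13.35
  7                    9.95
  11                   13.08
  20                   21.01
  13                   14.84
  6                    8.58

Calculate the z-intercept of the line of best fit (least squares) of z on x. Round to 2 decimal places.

n = 7, Σx = 78, Σy = 91.11, Σxy = 1131.03, Σx² = 1000
Sxx = Σx² − (Σx)²/n = 1000 − 869.142857 = 130.857143
Sxy = Σxy − (Σx)(Σy)/n = 1131.03 − 1015.225714 = 115.804286
b = Sxy/Sxx = 115.804286/130.857143 = 0.884967
a = ȳ − b·x̄ = 13.015714 − 0.884967·11.142857 = 3.154651

3.15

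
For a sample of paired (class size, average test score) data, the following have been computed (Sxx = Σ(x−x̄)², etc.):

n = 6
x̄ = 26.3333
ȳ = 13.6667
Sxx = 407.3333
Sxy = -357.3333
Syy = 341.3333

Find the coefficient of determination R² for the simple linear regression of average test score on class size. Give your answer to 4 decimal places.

0.9184

R² = Sxy²/(Sxx·Syy) = (-357.3333)²/(407.3333·341.3333) = 0.918372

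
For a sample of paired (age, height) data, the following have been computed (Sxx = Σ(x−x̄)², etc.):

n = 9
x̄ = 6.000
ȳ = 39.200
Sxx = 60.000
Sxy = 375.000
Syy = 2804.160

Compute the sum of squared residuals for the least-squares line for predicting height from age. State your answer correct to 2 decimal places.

460.41

b = Sxy/Sxx = 375/60 = 6.25
SSE = Syy − b·Sxy = 2804.16 − 6.25·375 = 460.41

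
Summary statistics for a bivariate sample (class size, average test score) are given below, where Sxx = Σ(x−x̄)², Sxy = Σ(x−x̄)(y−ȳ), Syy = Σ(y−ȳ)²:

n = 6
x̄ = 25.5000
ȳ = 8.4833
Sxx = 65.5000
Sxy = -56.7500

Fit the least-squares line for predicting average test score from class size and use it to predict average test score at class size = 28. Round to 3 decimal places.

6.317

b = Sxy/Sxx = -56.75/65.5 = -0.866412
a = ȳ − b·x̄ = 8.4833 − (-0.866412)·25.5 = 30.576811
ŷ(28) = a + b·28 = 30.576811 + (-0.866412)·28 = 6.317269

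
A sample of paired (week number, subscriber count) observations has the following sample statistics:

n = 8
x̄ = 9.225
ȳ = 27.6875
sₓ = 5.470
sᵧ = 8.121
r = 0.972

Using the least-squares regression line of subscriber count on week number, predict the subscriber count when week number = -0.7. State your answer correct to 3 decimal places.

13.365

b = r · sᵧ/sₓ = 0.972 · 8.121/5.47 = 1.443073
a = ȳ − b·x̄ = 27.6875 − 1.443073·9.225 = 14.375147
ŷ(-0.7) = a + b·-0.7 = 14.375147 + 1.443073·(-0.7) = 13.364996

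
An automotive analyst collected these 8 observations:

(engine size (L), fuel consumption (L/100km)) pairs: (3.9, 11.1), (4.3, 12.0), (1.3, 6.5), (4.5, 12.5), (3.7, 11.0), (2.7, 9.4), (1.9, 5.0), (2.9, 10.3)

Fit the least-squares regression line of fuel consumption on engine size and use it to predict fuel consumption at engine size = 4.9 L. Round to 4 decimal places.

n = 8, Σx = 25.2, Σy = 77.8, Σxy = 265.04, Σx² = 88.64
Sxx = Σx² − (Σx)²/n = 88.64 − 79.38 = 9.26
Sxy = Σxy − (Σx)(Σy)/n = 265.04 − 245.07 = 19.97
b = Sxy/Sxx = 19.97/9.26 = 2.156587
a = ȳ − b·x̄ = 9.725 − 2.156587·3.15 = 2.931749
ŷ(4.9) = a + b·4.9 = 2.931749 + 2.156587·4.9 = 13.499028

13.4990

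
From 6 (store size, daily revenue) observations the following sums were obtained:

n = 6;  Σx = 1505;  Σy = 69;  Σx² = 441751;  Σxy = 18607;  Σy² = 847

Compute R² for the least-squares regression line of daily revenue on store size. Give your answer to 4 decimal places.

Sxx = Σx² − (Σx)²/n = 441751 − 377504.166667 = 64246.833333
Sxy = Σxy − (Σx)(Σy)/n = 18607 − 17307.5 = 1299.5
Syy = Σy² − (Σy)²/n = 847 − 793.5 = 53.5
R² = Sxy²/(Sxx·Syy) = (1299.5)²/(64246.833333·53.5) = 0.491300

0.4913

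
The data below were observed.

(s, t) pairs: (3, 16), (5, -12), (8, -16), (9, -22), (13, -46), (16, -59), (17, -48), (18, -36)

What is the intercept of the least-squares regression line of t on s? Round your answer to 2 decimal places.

n = 8, Σx = 89, Σy = -223, Σxy = -3344, Σx² = 1217
Sxx = Σx² − (Σx)²/n = 1217 − 990.125 = 226.875
Sxy = Σxy − (Σx)(Σy)/n = -3344 − (-2480.875) = -863.125
b = Sxy/Sxx = -863.125/226.875 = -3.804408
a = ȳ − b·x̄ = -27.875 − (-3.804408)·11.125 = 14.449036

14.45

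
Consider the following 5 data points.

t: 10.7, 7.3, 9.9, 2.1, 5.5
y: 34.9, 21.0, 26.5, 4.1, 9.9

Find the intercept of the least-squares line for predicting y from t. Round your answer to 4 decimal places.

-5.3206

n = 5, Σx = 35.5, Σy = 96.4, Σxy = 852.14, Σx² = 300.45
Sxx = Σx² − (Σx)²/n = 300.45 − 252.05 = 48.4
Sxy = Σxy − (Σx)(Σy)/n = 852.14 − 684.44 = 167.7
b = Sxy/Sxx = 167.7/48.4 = 3.464876
a = ȳ − b·x̄ = 19.28 − 3.464876·7.1 = -5.320620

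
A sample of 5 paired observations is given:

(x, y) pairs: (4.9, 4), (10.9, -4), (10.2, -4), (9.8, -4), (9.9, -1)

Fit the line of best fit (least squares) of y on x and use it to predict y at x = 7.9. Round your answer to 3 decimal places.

n = 5, Σx = 45.7, Σy = -9, Σxy = -113.9, Σx² = 440.91
Sxx = Σx² − (Σx)²/n = 440.91 − 417.698 = 23.212
Sxy = Σxy − (Σx)(Σy)/n = -113.9 − (-82.26) = -31.64
b = Sxy/Sxx = -31.64/23.212 = -1.363088
a = ȳ − b·x̄ = -1.8 − (-1.363088)·9.14 = 10.658625
ŷ(7.9) = a + b·7.9 = 10.658625 + (-1.363088)·7.9 = -0.109771

-0.110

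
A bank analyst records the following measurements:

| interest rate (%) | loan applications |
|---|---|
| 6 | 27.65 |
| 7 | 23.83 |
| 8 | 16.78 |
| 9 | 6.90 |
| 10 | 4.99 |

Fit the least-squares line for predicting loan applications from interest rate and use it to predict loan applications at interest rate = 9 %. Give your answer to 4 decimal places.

9.8050

n = 5, Σx = 40, Σy = 80.15, Σxy = 578.95, Σx² = 330
Sxx = Σx² − (Σx)²/n = 330 − 320 = 10
Sxy = Σxy − (Σx)(Σy)/n = 578.95 − 641.2 = -62.25
b = Sxy/Sxx = -62.25/10 = -6.225
a = ȳ − b·x̄ = 16.03 − (-6.225)·8 = 65.83
ŷ(9) = a + b·9 = 65.83 + (-6.225)·9 = 9.805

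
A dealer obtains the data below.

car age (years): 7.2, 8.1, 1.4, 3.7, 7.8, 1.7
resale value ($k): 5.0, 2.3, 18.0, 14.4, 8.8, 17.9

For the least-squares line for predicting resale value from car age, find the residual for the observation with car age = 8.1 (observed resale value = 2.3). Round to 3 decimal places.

-2.334

n = 6, Σx = 29.9, Σy = 66.4, Σxy = 232.18, Σx² = 196.83
Sxx = Σx² − (Σx)²/n = 196.83 − 149.001667 = 47.828333
Sxy = Σxy − (Σx)(Σy)/n = 232.18 − 330.893333 = -98.713333
b = Sxy/Sxx = -98.713333/47.828333 = -2.063909
a = ȳ − b·x̄ = 11.066667 − (-2.063909)·4.983333 = 21.351814
ŷ(8.1) = 21.351814 + (-2.063909)·8.1 = 4.634150
residual = y − ŷ = 2.3 − 4.634150 = -2.334150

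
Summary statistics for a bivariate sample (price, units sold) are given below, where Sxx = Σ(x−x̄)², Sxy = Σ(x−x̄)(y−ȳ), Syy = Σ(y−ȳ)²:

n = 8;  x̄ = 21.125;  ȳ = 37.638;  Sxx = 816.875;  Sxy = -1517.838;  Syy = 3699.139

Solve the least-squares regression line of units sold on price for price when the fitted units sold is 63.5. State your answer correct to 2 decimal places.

7.21

b = Sxy/Sxx = -1517.838/816.875 = -1.858103
a = ȳ − b·x̄ = 37.638 − (-1.858103)·21.125 = 76.890429
Set a + b·x = 63.5: x = (63.5 − 76.890429) / (-1.858103) = 7.206505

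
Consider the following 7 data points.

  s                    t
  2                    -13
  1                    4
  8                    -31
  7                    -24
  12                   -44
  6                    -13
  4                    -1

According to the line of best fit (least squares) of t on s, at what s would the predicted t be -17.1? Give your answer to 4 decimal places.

n = 7, Σx = 40, Σy = -122, Σxy = -1048, Σx² = 314
Sxx = Σx² − (Σx)²/n = 314 − 228.571429 = 85.428571
Sxy = Σxy − (Σx)(Σy)/n = -1048 − (-697.142857) = -350.857143
b = Sxy/Sxx = -350.857143/85.428571 = -4.107023
a = ȳ − b·x̄ = -17.428571 − (-4.107023)·5.714286 = 6.040134
Set a + b·x = -17.1: x = (-17.1 − 6.040134) / (-4.107023) = 5.634283

5.6343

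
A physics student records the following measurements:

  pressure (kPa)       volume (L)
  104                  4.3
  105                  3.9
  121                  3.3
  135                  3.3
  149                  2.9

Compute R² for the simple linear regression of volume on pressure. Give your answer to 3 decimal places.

n = 5, Σx = 614, Σy = 17.7, Σxy = 2133.6, Σx² = 76908, Σy² = 63.89
Sxx = Σx² − (Σx)²/n = 76908 − 75399.2 = 1508.8
Sxy = Σxy − (Σx)(Σy)/n = 2133.6 − 2173.56 = -39.96
Syy = Σy² − (Σy)²/n = 63.89 − 62.658 = 1.232
R² = Sxy²/(Sxx·Syy) = (-39.96)²/(1508.8·1.232) = 0.859030

0.859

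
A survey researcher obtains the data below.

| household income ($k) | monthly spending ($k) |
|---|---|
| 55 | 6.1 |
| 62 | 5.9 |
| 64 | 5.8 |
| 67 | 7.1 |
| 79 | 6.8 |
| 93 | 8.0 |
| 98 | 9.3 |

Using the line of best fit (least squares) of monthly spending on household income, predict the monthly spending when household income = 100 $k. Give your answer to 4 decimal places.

n = 7, Σx = 518, Σy = 49, Σxy = 3740.8, Σx² = 39948
Sxx = Σx² − (Σx)²/n = 39948 − 38332 = 1616
Sxy = Σxy − (Σx)(Σy)/n = 3740.8 − 3626 = 114.8
b = Sxy/Sxx = 114.8/1616 = 0.071040
a = ȳ − b·x̄ = 7 − 0.071040·74 = 1.743069
ŷ(100) = a + b·100 = 1.743069 + 0.071040·100 = 8.847030

8.8470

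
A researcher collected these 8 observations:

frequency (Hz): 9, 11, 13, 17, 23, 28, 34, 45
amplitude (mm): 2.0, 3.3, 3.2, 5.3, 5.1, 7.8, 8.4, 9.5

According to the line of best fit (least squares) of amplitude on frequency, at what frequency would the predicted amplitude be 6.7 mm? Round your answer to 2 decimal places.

n = 8, Σx = 180, Σy = 44.6, Σxy = 1234.8, Σx² = 5154
Sxx = Σx² − (Σx)²/n = 5154 − 4050 = 1104
Sxy = Σxy − (Σx)(Σy)/n = 1234.8 − 1003.5 = 231.3
b = Sxy/Sxx = 231.3/1104 = 0.209511
a = ȳ − b·x̄ = 5.575 − 0.209511·22.5 = 0.861005
Set a + b·x = 6.7: x = (6.7 − 0.861005) / 0.209511 = 27.869650

27.87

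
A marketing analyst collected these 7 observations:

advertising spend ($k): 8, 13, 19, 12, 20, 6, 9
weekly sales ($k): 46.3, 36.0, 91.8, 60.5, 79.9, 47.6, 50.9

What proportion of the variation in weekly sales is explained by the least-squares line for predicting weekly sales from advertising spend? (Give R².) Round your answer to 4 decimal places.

n = 7, Σx = 87, Σy = 413, Σxy = 5650.3, Σx² = 1255, Σy² = 26767.76
Sxx = Σx² − (Σx)²/n = 1255 − 1081.285714 = 173.714286
Sxy = Σxy − (Σx)(Σy)/n = 5650.3 − 5133 = 517.3
Syy = Σy² − (Σy)²/n = 26767.76 − 24367 = 2400.76
R² = Sxy²/(Sxx·Syy) = (517.3)²/(173.714286·2400.76) = 0.641654

0.6417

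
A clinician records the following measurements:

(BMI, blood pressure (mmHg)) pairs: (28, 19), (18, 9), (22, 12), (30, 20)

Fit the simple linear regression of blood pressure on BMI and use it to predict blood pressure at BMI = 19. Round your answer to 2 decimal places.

n = 4, Σx = 98, Σy = 60, Σxy = 1558, Σx² = 2492
Sxx = Σx² − (Σx)²/n = 2492 − 2401 = 91
Sxy = Σxy − (Σx)(Σy)/n = 1558 − 1470 = 88
b = Sxy/Sxx = 88/91 = 0.967033
a = ȳ − b·x̄ = 15 − 0.967033·24.5 = -8.692308
ŷ(19) = a + b·19 = -8.692308 + 0.967033·19 = 9.681319

9.68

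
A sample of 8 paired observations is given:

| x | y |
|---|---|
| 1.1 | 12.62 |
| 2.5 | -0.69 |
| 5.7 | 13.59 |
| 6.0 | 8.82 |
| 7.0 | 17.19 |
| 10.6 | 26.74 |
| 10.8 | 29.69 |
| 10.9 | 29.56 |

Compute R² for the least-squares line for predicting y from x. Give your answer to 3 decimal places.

n = 8, Σx = 54.6, Σy = 137.52, Σxy = 1189.17, Σx² = 472.76, Σy² = 3188.0344
Sxx = Σx² − (Σx)²/n = 472.76 − 372.645 = 100.115
Sxy = Σxy − (Σx)(Σy)/n = 1189.17 − 938.574 = 250.596
Syy = Σy² − (Σy)²/n = 3188.0344 − 2363.9688 = 824.0656
R² = Sxy²/(Sxx·Syy) = (250.596)²/(100.115·824.0656) = 0.761180

0.761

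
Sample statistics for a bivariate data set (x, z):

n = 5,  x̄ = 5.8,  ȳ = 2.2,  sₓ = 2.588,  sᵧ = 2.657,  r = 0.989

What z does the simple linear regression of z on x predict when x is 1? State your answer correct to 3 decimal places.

-2.674

b = r · sᵧ/sₓ = 0.989 · 2.657/2.588 = 1.015368
a = ȳ − b·x̄ = 2.2 − 1.015368·5.8 = -3.689136
ŷ(1) = a + b·1 = -3.689136 + 1.015368·1 = -2.673768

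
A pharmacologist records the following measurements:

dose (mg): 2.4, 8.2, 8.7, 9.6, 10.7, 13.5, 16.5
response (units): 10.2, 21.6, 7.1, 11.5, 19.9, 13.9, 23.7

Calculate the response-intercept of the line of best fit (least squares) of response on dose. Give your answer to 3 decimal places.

n = 7, Σx = 69.6, Σy = 107.9, Σxy = 1165.4, Σx² = 809.84
Sxx = Σx² − (Σx)²/n = 809.84 − 692.022857 = 117.817143
Sxy = Σxy − (Σx)(Σy)/n = 1165.4 − 1072.834286 = 92.565714
b = Sxy/Sxx = 92.565714/117.817143 = 0.785673
a = ȳ − b·x̄ = 15.414286 − 0.785673·9.942857 = 7.602454

7.602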